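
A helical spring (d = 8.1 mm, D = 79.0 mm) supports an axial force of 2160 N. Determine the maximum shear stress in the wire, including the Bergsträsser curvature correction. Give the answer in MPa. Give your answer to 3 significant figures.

Spring index C = D/d = 79.0/8.1 = 9.7531
K_B = (4C+2)/(4C−3) = 41.012/36.012 = 1.1388
τ₀ = 8FD/(πd³) = 8·2160·79.0/(π·8.1³) = 1.36512e+06/1669.6 = 817.65 MPa
τ_max = K·τ₀ = 1.1388 × 817.65 = 931.17 MPa

931 MPa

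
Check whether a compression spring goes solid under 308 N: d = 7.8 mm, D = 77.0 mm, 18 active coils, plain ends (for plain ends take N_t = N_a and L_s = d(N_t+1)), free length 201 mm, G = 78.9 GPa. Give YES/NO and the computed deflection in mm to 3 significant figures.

k = Gd⁴/(8D³N_a) = (78.9×10³)(7.8⁴)/(8·77.0³·18) = 4.4424 N/mm
N_t = 18; L_s = 7.8·19 = 148.2 mm; δ_solid = L₀ − L_s = 201 − 148.2 = 52.8 mm
δ = F/k = 308/4.4424 = 69.331 mm
δ ≥ δ_solid → spring goes solid

YES, δ = 69.3 mm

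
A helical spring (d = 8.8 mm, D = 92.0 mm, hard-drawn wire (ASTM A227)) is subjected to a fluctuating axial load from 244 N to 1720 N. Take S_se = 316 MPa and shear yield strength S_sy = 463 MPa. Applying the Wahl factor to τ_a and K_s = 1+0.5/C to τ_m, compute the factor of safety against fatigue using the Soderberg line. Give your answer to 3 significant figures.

0.596

C = D/d = 92.0/8.8 = 10.4545; K_W = (4C−1)/(4C−4)+0.615/C = 1.1382; K_s = 1+0.5/C = 1.0478
F_a = (F_max−F_min)/2 = 738 N; F_m = (F_max+F_min)/2 = 982 N
τ_a = K_W·8F_aD/(πd³) = 1.1382 × 253.71 = 288.76 MPa
τ_m = K_s·8F_mD/(πd³) = 1.0478 × 337.59 = 353.74 MPa
Soderberg: 1/n_f = τ_a/S_se + τ_m/S_sy = 288.76/316 + 353.74/463 = 0.91380 + 0.76401 = 1.6778
n_f = 1/1.6778 = 0.596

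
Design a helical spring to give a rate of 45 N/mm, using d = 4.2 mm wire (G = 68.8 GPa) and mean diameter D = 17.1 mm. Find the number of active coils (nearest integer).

N_a = Gd⁴/(8D³k) = (68.8×10³ × 4.2⁴)/(8 × 17.1³ × 45)
    = 2.14085e+07 / 1.80008e+06 = 11.89 → 12 coils

12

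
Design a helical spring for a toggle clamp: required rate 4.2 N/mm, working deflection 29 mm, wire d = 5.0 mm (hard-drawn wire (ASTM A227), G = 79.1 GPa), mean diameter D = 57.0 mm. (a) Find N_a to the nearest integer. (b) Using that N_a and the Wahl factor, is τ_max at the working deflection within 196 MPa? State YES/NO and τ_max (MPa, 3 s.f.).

N_a = Gd⁴/(8D³k) = (79.1×10³)(5.0⁴)/(8·57.0³·4.2) = 7.945 → N_a = 8
Actual rate k = Gd⁴/(8D³·8) = 4.1711 N/mm
Working load F = kδ = 4.1711·29 = 120.96 N
C = 57.0/5.0 = 11.4000; K_W = (4C−1)/(4C−4)+0.615/C = 1.1261
τ_max = K_W·8FD/(πd³) = 1.1261·140.46 = 158.17 MPa
τ_max ≤ 196 MPa → acceptable

(a) 8 coils; (b) YES, τ_max = 158 MPa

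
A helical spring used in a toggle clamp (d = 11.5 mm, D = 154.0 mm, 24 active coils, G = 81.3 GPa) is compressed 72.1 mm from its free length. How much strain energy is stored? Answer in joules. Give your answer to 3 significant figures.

5.27 J

k = Gd⁴/(8D³N_a) = (81.3×10³)(11.5⁴)/(8·154.0³·24) = 2.0278 N/mm
U = ½kδ² = 0.5 × 2.0278 × 72.1² = 5270.6 N·mm = 5.2706 J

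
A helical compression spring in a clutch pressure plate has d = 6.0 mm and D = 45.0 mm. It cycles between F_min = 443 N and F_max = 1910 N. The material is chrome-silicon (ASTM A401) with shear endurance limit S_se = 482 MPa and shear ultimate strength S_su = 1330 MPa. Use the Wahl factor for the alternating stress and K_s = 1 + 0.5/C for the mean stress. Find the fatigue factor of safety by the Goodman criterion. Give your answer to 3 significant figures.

0.682

C = D/d = 45.0/6.0 = 7.5000; K_W = (4C−1)/(4C−4)+0.615/C = 1.1974; K_s = 1+0.5/C = 1.0667
F_a = (F_max−F_min)/2 = 733.5 N; F_m = (F_max+F_min)/2 = 1176.5 N
τ_a = K_W·8F_aD/(πd³) = 1.1974 × 389.13 = 465.94 MPa
τ_m = K_s·8F_mD/(πd³) = 1.0667 × 624.15 = 665.76 MPa
Goodman: 1/n_f = τ_a/S_se + τ_m/S_su = 465.94/482 + 665.76/1330 = 0.96669 + 0.50057 = 1.4673
n_f = 1/1.4673 = 0.6815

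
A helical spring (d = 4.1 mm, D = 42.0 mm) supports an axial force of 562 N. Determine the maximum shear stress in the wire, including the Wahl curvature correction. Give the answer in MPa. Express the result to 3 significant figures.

995 MPa

Spring index C = D/d = 42.0/4.1 = 10.2439
K_W = (4C−1)/(4C−4) + 0.615/C = 39.976/36.976 + 0.0600 = 1.1412
τ₀ = 8FD/(πd³) = 8·562·42.0/(π·4.1³) = 188832/216.52 = 872.12 MPa
τ_max = K·τ₀ = 1.1412 × 872.12 = 995.23 MPa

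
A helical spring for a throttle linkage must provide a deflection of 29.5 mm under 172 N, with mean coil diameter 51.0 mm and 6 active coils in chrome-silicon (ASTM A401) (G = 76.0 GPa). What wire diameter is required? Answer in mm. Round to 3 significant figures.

4.70 mm

Required rate k = F/δ = 172/29.5 = 5.8305 N/mm
d = (8D³N_a·k / G)^(1/4) = (8·51.0³·6·5.8305 / (76.0×10³))^0.25
  = (488.48)^0.25 = 4.7012 mm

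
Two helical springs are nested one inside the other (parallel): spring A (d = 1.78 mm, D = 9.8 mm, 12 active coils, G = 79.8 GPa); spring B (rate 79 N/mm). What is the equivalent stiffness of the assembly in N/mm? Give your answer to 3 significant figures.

k_A = Gd⁴/(8D³N_a) = (79.8×10³)(1.78⁴)/(8·9.8³·12) = 8.8661 N/mm
Parallel: k_eq = 8.8661 + 79 = 87.866 N/mm

87.9 N/mm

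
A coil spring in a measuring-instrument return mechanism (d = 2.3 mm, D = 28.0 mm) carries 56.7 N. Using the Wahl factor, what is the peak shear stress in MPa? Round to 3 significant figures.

Spring index C = D/d = 28.0/2.3 = 12.1739
K_W = (4C−1)/(4C−4) + 0.615/C = 47.696/44.696 + 0.0505 = 1.1176
τ₀ = 8FD/(πd³) = 8·56.7·28.0/(π·2.3³) = 12700.8/38.224 = 332.28 MPa
τ_max = K·τ₀ = 1.1176 × 332.28 = 371.36 MPa

371 MPa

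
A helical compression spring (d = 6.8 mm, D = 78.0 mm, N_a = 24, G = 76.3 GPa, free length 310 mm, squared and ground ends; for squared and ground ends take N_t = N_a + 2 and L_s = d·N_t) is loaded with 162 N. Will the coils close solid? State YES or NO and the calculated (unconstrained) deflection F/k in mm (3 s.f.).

k = Gd⁴/(8D³N_a) = (76.3×10³)(6.8⁴)/(8·78.0³·24) = 1.7905 N/mm
N_t = 26; L_s = 6.8·26 = 176.8 mm; δ_solid = L₀ − L_s = 310 − 176.8 = 133.2 mm
δ = F/k = 162/1.7905 = 90.477 mm
δ < δ_solid → spring does not go solid

NO, δ = 90.5 mm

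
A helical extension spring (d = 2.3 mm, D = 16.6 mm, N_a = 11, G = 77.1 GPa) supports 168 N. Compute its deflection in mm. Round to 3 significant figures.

31.3 mm

k = Gd⁴/(8D³N_a) = (77.1×10³)(2.3⁴)/(8·16.6³·11) = 5.3599 N/mm
δ = F/k = 168 / 5.3599 = 31.344 mm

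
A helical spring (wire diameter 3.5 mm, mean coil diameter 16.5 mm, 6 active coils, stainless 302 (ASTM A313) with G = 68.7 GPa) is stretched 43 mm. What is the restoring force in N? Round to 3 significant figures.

2060 N

k = Gd⁴/(8D³N_a) = (68.7×10³)(3.5⁴)/(8·16.5³·6) = 47.812 N/mm
F = k·δ = 47.812 × 43 = 2055.9 N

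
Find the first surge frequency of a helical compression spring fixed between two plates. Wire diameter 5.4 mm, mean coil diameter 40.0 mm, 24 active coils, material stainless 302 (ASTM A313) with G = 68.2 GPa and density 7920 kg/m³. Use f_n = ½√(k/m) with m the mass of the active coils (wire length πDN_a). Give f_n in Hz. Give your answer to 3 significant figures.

46.4 Hz

k = Gd⁴/(8D³N_a) = (68.2×10³)(5.4⁴)/(8·40.0³·24) = 4.7193 N/mm = 4719.3 N/m
Wire length L = πDN_a = π·40.0·24 = 3015.9 mm
m = ρ·(πd²/4)·L = 7920 × 22.902×10⁻⁶ m² × 3.0159 m = 0.54705 kg
f_n = ½√(k/m) = 0.5·√(4719.3/0.54705) = 0.5·√(8626.9) = 46.441 Hz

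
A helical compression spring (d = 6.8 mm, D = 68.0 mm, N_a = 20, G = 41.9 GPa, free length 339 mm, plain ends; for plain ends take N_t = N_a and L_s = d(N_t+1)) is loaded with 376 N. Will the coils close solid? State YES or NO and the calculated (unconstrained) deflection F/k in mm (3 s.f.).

k = Gd⁴/(8D³N_a) = (41.9×10³)(6.8⁴)/(8·68.0³·20) = 1.7807 N/mm
N_t = 20; L_s = 6.8·21 = 142.8 mm; δ_solid = L₀ − L_s = 339 − 142.8 = 196.2 mm
δ = F/k = 376/1.7807 = 211.15 mm
δ ≥ δ_solid → spring goes solid

YES, δ = 211 mm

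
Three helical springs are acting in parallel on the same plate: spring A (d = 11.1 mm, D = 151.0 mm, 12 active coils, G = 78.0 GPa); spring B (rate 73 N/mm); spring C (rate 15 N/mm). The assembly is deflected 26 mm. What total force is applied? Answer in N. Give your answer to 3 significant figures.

k_A = Gd⁴/(8D³N_a) = (78.0×10³)(11.1⁴)/(8·151.0³·12) = 3.5825 N/mm
Parallel: k_eq = 3.5825 + 73 + 15 = 91.582 N/mm
F = k_eq·δ = 91.582·26 = 2381.1 N

2380 N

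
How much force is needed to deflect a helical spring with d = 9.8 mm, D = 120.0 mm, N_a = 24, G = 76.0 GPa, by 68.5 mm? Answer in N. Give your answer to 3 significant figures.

k = Gd⁴/(8D³N_a) = (76.0×10³)(9.8⁴)/(8·120.0³·24) = 2.1129 N/mm
F = k·δ = 2.1129 × 68.5 = 144.73 N

145 N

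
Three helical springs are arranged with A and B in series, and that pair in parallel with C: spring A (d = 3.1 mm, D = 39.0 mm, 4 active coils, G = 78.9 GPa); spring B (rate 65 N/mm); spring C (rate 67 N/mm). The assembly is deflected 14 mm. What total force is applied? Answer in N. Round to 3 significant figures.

k_A = Gd⁴/(8D³N_a) = (78.9×10³)(3.1⁴)/(8·39.0³·4) = 3.8387 N/mm
Springs A,B series: k_AB = 1/(1/3.8387+1/65) = 3.6246 N/mm; parallel with C: k_eq = 3.6246+67 = 70.625 N/mm
F = k_eq·δ = 70.625·14 = 988.74 N

989 N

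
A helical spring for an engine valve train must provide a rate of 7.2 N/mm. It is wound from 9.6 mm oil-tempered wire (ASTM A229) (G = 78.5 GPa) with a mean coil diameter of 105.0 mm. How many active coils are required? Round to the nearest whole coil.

10

N_a = Gd⁴/(8D³k) = (78.5×10³ × 9.6⁴)/(8 × 105.0³ × 7.2)
    = 6.66737e+08 / 6.66792e+07 = 9.999 → 10 coils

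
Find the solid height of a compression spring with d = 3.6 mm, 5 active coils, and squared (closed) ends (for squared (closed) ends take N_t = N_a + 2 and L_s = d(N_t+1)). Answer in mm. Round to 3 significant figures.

squared (closed) ends: N_t = N_a + 2 = 5 + 2 = 7
L_s = d·(N_t+1) = 3.6 × 8 = 28.8 mm

28.8 mm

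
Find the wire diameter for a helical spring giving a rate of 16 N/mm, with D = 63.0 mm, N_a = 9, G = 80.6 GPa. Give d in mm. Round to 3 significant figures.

d = (8D³N_a·k / G)^(1/4) = (8·63.0³·9·16 / (80.6×10³))^0.25
  = (3573.9)^0.25 = 7.7319 mm

7.73 mm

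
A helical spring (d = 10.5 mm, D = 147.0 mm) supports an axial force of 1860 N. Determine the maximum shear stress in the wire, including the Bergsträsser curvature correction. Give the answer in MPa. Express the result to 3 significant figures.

658 MPa

Spring index C = D/d = 147.0/10.5 = 14.0000
K_B = (4C+2)/(4C−3) = 58.000/53.000 = 1.0943
τ₀ = 8FD/(πd³) = 8·1860·147.0/(π·10.5³) = 2.18736e+06/3636.8 = 601.45 MPa
τ_max = K·τ₀ = 1.0943 × 601.45 = 658.2 MPa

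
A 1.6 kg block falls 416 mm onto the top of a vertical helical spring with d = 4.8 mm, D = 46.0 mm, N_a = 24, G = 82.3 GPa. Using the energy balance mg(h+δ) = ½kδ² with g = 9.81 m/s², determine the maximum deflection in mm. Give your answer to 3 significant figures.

81.8 mm

k = Gd⁴/(8D³N_a) = (82.3×10³)(4.8⁴)/(8·46.0³·24) = 2.3377 N/mm
W = mg = 1.6 × 9.81 = 15.696 N
½kδ² − Wδ − Wh = 0 → δ = (W + √(W² + 2kWh))/k
δ = (15.696 + √(246.36 + 30528.3))/2.3377 = (15.696 + 175.43)/2.3377 = 81.757 mm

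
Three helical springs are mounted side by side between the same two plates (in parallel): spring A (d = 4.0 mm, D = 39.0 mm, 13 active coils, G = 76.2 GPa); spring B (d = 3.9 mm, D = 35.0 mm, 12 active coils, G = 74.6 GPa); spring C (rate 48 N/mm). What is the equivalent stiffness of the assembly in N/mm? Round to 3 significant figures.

k_A = Gd⁴/(8D³N_a) = (76.2×10³)(4.0⁴)/(8·39.0³·13) = 3.162 N/mm
k_B = Gd⁴/(8D³N_a) = (74.6×10³)(3.9⁴)/(8·35.0³·12) = 4.193 N/mm
Parallel: k_eq = 3.162 + 4.193 + 48 = 55.355 N/mm

55.4 N/mm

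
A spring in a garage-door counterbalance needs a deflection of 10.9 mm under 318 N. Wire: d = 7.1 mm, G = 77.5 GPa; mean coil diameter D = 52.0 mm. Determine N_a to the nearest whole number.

6

Required rate k = F/δ = 318/10.9 = 29.174 N/mm
N_a = Gd⁴/(8D³k) = (77.5×10³ × 7.1⁴)/(8 × 52.0³ × 29.174)
    = 1.96941e+08 / 3.28171e+07 = 6.001 → 6 coils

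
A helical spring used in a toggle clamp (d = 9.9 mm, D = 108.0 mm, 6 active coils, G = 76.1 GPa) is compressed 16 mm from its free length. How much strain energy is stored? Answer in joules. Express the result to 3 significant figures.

1.55 J

k = Gd⁴/(8D³N_a) = (76.1×10³)(9.9⁴)/(8·108.0³·6) = 12.09 N/mm
U = ½kδ² = 0.5 × 12.09 × 16² = 1547.5 N·mm = 1.5475 J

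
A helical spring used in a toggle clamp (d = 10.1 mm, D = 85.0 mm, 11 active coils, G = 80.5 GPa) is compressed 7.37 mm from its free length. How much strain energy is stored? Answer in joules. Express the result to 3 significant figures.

k = Gd⁴/(8D³N_a) = (80.5×10³)(10.1⁴)/(8·85.0³·11) = 15.5 N/mm
U = ½kδ² = 0.5 × 15.5 × 7.37² = 420.97 N·mm = 0.42097 J

0.421 J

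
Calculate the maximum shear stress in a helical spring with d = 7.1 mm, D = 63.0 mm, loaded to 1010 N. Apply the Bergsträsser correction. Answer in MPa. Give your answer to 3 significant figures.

522 MPa

Spring index C = D/d = 63.0/7.1 = 8.8732
K_B = (4C+2)/(4C−3) = 37.493/32.493 = 1.1539
τ₀ = 8FD/(πd³) = 8·1010·63.0/(π·7.1³) = 509040/1124.4 = 452.72 MPa
τ_max = K·τ₀ = 1.1539 × 452.72 = 522.38 MPa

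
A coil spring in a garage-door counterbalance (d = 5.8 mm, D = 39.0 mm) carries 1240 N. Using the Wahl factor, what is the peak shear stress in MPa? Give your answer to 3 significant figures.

772 MPa

Spring index C = D/d = 39.0/5.8 = 6.7241
K_W = (4C−1)/(4C−4) + 0.615/C = 25.897/22.897 + 0.0915 = 1.2225
τ₀ = 8FD/(πd³) = 8·1240·39.0/(π·5.8³) = 386880/612.96 = 631.16 MPa
τ_max = K·τ₀ = 1.2225 × 631.16 = 771.59 MPa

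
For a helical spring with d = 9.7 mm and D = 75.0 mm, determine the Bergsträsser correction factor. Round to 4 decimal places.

1.1790

C = D/d = 75.0/9.7 = 7.7320
K_B = (4C+2)/(4C−3) = 32.928/27.928 = 1.1790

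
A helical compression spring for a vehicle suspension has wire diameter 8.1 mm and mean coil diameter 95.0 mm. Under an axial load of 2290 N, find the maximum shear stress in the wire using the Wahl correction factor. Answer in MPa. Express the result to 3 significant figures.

Spring index C = D/d = 95.0/8.1 = 11.7284
K_W = (4C−1)/(4C−4) + 0.615/C = 45.914/42.914 + 0.0524 = 1.1223
τ₀ = 8FD/(πd³) = 8·2290·95.0/(π·8.1³) = 1.7404e+06/1669.6 = 1042.4 MPa
τ_max = K·τ₀ = 1.1223 × 1042.4 = 1170 MPa

1170 MPa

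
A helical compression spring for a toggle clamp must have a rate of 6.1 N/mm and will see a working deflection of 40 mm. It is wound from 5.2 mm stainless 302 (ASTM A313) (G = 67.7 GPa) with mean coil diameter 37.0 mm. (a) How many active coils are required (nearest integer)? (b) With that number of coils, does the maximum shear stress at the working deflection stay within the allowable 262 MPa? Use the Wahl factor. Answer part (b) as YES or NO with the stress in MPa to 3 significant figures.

N_a = Gd⁴/(8D³k) = (67.7×10³)(5.2⁴)/(8·37.0³·6.1) = 20.03 → N_a = 20
Actual rate k = Gd⁴/(8D³·20) = 6.1077 N/mm
Working load F = kδ = 6.1077·40 = 244.31 N
C = 37.0/5.2 = 7.1154; K_W = (4C−1)/(4C−4)+0.615/C = 1.2091
τ_max = K_W·8FD/(πd³) = 1.2091·163.71 = 197.93 MPa
τ_max ≤ 262 MPa → acceptable

(a) 20 coils; (b) YES, τ_max = 198 MPa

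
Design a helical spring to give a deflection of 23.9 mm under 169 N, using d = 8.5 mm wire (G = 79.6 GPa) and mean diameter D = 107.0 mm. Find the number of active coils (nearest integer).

6

Required rate k = F/δ = 169/23.9 = 7.0711 N/mm
N_a = Gd⁴/(8D³k) = (79.6×10³ × 8.5⁴)/(8 × 107.0³ × 7.0711)
    = 4.15517e+08 / 6.92995e+07 = 5.996 → 6 coils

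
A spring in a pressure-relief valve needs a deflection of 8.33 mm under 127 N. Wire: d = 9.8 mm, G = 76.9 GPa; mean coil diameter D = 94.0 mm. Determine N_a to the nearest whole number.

7

Required rate k = F/δ = 127/8.33 = 15.246 N/mm
N_a = Gd⁴/(8D³k) = (76.9×10³ × 9.8⁴)/(8 × 94.0³ × 15.246)
    = 7.09301e+08 / 1.01305e+08 = 7.002 → 7 coils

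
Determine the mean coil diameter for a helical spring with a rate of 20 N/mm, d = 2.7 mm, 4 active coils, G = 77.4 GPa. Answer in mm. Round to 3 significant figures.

18.6 mm

D = (Gd⁴/(8N_a·k))^(1/3) = (77.4×10³·2.7⁴/(8·4·20))^(1/3)
  = (6427.11)^(1/3) = 18.5925 mm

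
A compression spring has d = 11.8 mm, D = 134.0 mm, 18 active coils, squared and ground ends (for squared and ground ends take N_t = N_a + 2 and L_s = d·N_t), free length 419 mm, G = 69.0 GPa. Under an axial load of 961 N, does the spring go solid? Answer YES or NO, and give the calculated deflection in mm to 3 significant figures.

YES, δ = 249 mm

k = Gd⁴/(8D³N_a) = (69.0×10³)(11.8⁴)/(8·134.0³·18) = 3.861 N/mm
N_t = 20; L_s = 11.8·20 = 236 mm; δ_solid = L₀ − L_s = 419 − 236 = 183 mm
δ = F/k = 961/3.861 = 248.9 mm
δ ≥ δ_solid → spring goes solid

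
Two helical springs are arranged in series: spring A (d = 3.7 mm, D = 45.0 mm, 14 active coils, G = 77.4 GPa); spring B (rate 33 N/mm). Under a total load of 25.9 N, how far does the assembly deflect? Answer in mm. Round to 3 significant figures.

19.0 mm

k_A = Gd⁴/(8D³N_a) = (77.4×10³)(3.7⁴)/(8·45.0³·14) = 1.4213 N/mm
Series: 1/k_eq = 1/1.4213 + 1/33 = 0.73387; k_eq = 1.3626 N/mm
δ = F/k_eq = 25.9/1.3626 = 19.007 mm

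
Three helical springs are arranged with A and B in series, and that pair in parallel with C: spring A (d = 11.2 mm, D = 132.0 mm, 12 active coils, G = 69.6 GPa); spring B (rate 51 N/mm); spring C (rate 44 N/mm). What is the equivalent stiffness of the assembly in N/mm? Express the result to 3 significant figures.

k_A = Gd⁴/(8D³N_a) = (69.6×10³)(11.2⁴)/(8·132.0³·12) = 4.9601 N/mm
Springs A,B series: k_AB = 1/(1/4.9601+1/51) = 4.5204 N/mm; parallel with C: k_eq = 4.5204+44 = 48.52 N/mm

48.5 N/mm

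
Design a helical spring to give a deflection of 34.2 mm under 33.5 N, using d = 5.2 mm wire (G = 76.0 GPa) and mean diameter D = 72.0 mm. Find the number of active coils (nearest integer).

19

Required rate k = F/δ = 33.5/34.2 = 0.97953 N/mm
N_a = Gd⁴/(8D³k) = (76.0×10³ × 5.2⁴)/(8 × 72.0³ × 0.97953)
    = 5.55683e+07 / 2.92487e+06 = 19 → 19 coils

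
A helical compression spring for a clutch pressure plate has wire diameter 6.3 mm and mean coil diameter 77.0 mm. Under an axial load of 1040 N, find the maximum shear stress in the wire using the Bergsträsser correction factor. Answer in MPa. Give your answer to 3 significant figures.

Spring index C = D/d = 77.0/6.3 = 12.2222
K_B = (4C+2)/(4C−3) = 50.889/45.889 = 1.1090
τ₀ = 8FD/(πd³) = 8·1040·77.0/(π·6.3³) = 640640/785.55 = 815.53 MPa
τ_max = K·τ₀ = 1.1090 × 815.53 = 904.39 MPa

904 MPa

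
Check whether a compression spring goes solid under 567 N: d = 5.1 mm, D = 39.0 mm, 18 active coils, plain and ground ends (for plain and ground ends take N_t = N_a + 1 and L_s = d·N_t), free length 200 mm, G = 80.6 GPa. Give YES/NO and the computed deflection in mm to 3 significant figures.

k = Gd⁴/(8D³N_a) = (80.6×10³)(5.1⁴)/(8·39.0³·18) = 6.3835 N/mm
N_t = 19; L_s = 5.1·19 = 96.9 mm; δ_solid = L₀ − L_s = 200 − 96.9 = 103.1 mm
δ = F/k = 567/6.3835 = 88.823 mm
δ < δ_solid → spring does not go solid

NO, δ = 88.8 mm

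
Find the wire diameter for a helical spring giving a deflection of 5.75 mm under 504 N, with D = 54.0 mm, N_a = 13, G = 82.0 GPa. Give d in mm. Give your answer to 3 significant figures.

Required rate k = F/δ = 504/5.75 = 87.652 N/mm
d = (8D³N_a·k / G)^(1/4) = (8·54.0³·13·87.652 / (82.0×10³))^0.25
  = (17505)^0.25 = 11.5025 mm

11.5 mm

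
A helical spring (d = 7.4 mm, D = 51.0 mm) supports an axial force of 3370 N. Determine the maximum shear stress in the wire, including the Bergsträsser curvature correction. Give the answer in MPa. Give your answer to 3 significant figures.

1300 MPa

Spring index C = D/d = 51.0/7.4 = 6.8919
K_B = (4C+2)/(4C−3) = 29.568/24.568 = 1.2035
τ₀ = 8FD/(πd³) = 8·3370·51.0/(π·7.4³) = 1.37496e+06/1273 = 1080.1 MPa
τ_max = K·τ₀ = 1.2035 × 1080.1 = 1299.9 MPa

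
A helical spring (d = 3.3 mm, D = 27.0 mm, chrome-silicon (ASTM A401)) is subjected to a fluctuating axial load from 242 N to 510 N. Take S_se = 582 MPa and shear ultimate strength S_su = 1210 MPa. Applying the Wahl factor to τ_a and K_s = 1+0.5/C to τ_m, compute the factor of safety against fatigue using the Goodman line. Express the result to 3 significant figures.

0.869

C = D/d = 27.0/3.3 = 8.1818; K_W = (4C−1)/(4C−4)+0.615/C = 1.1796; K_s = 1+0.5/C = 1.0611
F_a = (F_max−F_min)/2 = 134 N; F_m = (F_max+F_min)/2 = 376 N
τ_a = K_W·8F_aD/(πd³) = 1.1796 × 256.37 = 302.41 MPa
τ_m = K_s·8F_mD/(πd³) = 1.0611 × 719.37 = 763.33 MPa
Goodman: 1/n_f = τ_a/S_se + τ_m/S_su = 302.41/582 + 763.33/1210 = 0.51961 + 0.63085 = 1.1505
n_f = 1/1.1505 = 0.8692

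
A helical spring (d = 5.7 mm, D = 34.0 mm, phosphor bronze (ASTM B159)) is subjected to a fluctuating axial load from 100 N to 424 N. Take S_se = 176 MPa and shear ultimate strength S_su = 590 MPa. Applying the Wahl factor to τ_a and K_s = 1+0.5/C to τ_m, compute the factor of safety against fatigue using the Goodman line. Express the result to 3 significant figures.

C = D/d = 34.0/5.7 = 5.9649; K_W = (4C−1)/(4C−4)+0.615/C = 1.2542; K_s = 1+0.5/C = 1.0838
F_a = (F_max−F_min)/2 = 162 N; F_m = (F_max+F_min)/2 = 262 N
τ_a = K_W·8F_aD/(πd³) = 1.2542 × 75.737 = 94.987 MPa
τ_m = K_s·8F_mD/(πd³) = 1.0838 × 122.49 = 132.76 MPa
Goodman: 1/n_f = τ_a/S_se + τ_m/S_su = 94.987/176 + 132.76/590 = 0.53970 + 0.22501 = 0.76471
n_f = 1/0.76471 = 1.308

1.31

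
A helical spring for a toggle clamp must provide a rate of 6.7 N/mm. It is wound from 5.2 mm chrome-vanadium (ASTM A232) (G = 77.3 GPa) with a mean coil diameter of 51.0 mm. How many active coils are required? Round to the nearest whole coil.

N_a = Gd⁴/(8D³k) = (77.3×10³ × 5.2⁴)/(8 × 51.0³ × 6.7)
    = 5.65188e+07 / 7.11009e+06 = 7.949 → 8 coils

8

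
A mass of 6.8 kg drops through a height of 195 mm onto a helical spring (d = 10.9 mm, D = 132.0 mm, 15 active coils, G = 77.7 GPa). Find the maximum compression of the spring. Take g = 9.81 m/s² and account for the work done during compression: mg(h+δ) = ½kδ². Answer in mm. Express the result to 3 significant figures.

k = Gd⁴/(8D³N_a) = (77.7×10³)(10.9⁴)/(8·132.0³·15) = 3.974 N/mm
W = mg = 6.8 × 9.81 = 66.708 N
½kδ² − Wδ − Wh = 0 → δ = (W + √(W² + 2kWh))/k
δ = (66.708 + √(4450 + 103387))/3.974 = (66.708 + 328.39)/3.974 = 99.421 mm

99.4 mm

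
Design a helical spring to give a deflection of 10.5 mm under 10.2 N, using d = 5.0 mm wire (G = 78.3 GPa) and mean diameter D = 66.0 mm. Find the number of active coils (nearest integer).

Required rate k = F/δ = 10.2/10.5 = 0.97143 N/mm
N_a = Gd⁴/(8D³k) = (78.3×10³ × 5.0⁴)/(8 × 66.0³ × 0.97143)
    = 4.89375e+07 / 2.23425e+06 = 21.9 → 22 coils

22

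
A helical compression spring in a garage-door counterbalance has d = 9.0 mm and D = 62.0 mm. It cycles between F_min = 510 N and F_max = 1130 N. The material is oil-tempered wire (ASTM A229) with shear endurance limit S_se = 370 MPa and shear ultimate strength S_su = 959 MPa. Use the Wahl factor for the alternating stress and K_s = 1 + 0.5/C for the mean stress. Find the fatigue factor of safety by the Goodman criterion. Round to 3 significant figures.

2.38

C = D/d = 62.0/9.0 = 6.8889; K_W = (4C−1)/(4C−4)+0.615/C = 1.2166; K_s = 1+0.5/C = 1.0726
F_a = (F_max−F_min)/2 = 310 N; F_m = (F_max+F_min)/2 = 820 N
τ_a = K_W·8F_aD/(πd³) = 1.2166 × 67.138 = 81.682 MPa
τ_m = K_s·8F_mD/(πd³) = 1.0726 × 177.59 = 190.48 MPa
Goodman: 1/n_f = τ_a/S_se + τ_m/S_su = 81.682/370 + 190.48/959 = 0.22076 + 0.19862 = 0.41938
n_f = 1/0.41938 = 2.384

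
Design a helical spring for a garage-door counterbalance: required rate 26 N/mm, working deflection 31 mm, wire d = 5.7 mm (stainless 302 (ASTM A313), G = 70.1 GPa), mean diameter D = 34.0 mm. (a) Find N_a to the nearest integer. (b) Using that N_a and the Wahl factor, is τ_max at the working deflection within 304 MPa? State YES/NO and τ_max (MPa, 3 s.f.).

N_a = Gd⁴/(8D³k) = (70.1×10³)(5.7⁴)/(8·34.0³·26) = 9.051 → N_a = 9
Actual rate k = Gd⁴/(8D³·9) = 26.149 N/mm
Working load F = kδ = 26.149·31 = 810.61 N
C = 34.0/5.7 = 5.9649; K_W = (4C−1)/(4C−4)+0.615/C = 1.2542
τ_max = K_W·8FD/(πd³) = 1.2542·378.97 = 475.29 MPa
τ_max > 304 MPa → exceeds allowable

(a) 9 coils; (b) NO, τ_max = 475 MPa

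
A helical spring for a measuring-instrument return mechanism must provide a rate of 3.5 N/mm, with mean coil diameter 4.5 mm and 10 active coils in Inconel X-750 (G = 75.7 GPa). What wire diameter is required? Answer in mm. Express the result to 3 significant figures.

0.762 mm

d = (8D³N_a·k / G)^(1/4) = (8·4.5³·10·3.5 / (75.7×10³))^0.25
  = (0.33705)^0.25 = 0.7619 mm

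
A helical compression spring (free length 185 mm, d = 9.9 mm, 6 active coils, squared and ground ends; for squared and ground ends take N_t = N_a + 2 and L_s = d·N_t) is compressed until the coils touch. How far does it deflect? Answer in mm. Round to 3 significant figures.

N_t = 8; L_s = 9.9·8 = 79.2 mm
δ_solid = L₀ − L_s = 185 − 79.2 = 105.8 mm

106 mm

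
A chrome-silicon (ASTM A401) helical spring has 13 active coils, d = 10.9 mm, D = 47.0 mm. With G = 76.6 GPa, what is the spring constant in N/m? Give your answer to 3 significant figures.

k = Gd⁴/(8D³N_a) = (76.6×10³ × 10.9⁴) / (8 × 47.0³ × 13)
  = 1.08127e+09 / 1.07976e+07 = 100.14 N/mm = 1.0014e+05 N/m

100000 N/m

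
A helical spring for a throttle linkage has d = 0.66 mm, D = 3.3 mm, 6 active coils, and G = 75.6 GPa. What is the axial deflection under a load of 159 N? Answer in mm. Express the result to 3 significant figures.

k = Gd⁴/(8D³N_a) = (75.6×10³)(0.66⁴)/(8·3.3³·6) = 8.316 N/mm
δ = F/k = 159 / 8.316 = 19.12 mm

19.1 mm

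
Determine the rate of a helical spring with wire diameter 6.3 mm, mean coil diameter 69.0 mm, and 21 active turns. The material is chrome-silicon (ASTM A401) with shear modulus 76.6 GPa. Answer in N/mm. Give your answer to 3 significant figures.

k = Gd⁴/(8D³N_a) = (76.6×10³ × 6.3⁴) / (8 × 69.0³ × 21)
  = 1.20668e+08 / 5.51895e+07 = 2.1864 N/mm

2.19 N/mm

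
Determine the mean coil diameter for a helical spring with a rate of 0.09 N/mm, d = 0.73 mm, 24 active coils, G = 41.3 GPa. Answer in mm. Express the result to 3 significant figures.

D = (Gd⁴/(8N_a·k))^(1/3) = (41.3×10³·0.73⁴/(8·24·0.09))^(1/3)
  = (678.731)^(1/3) = 8.7882 mm

8.79 mm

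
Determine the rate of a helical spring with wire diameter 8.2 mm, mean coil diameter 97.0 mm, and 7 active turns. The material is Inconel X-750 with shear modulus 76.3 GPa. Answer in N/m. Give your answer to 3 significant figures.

6750 N/m

k = Gd⁴/(8D³N_a) = (76.3×10³ × 8.2⁴) / (8 × 97.0³ × 7)
  = 3.44969e+08 / 5.11097e+07 = 6.7496 N/mm = 6749.6 N/m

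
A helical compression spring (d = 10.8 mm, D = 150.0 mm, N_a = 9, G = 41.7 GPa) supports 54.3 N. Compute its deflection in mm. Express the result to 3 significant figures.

23.3 mm

k = Gd⁴/(8D³N_a) = (41.7×10³)(10.8⁴)/(8·150.0³·9) = 2.3347 N/mm
δ = F/k = 54.3 / 2.3347 = 23.258 mm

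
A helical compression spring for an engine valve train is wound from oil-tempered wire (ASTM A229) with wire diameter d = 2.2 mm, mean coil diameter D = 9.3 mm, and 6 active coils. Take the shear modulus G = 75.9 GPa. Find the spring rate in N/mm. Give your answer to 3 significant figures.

k = Gd⁴/(8D³N_a) = (75.9×10³ × 2.2⁴) / (8 × 9.3³ × 6)
  = 1.778e+06 / 38609.1 = 46.051 N/mm

46.1 N/mm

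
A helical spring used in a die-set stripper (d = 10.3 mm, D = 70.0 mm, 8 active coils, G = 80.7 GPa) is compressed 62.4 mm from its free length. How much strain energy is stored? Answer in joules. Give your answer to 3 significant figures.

80.6 J

k = Gd⁴/(8D³N_a) = (80.7×10³)(10.3⁴)/(8·70.0³·8) = 41.376 N/mm
U = ½kδ² = 0.5 × 41.376 × 62.4² = 80554 N·mm = 80.554 J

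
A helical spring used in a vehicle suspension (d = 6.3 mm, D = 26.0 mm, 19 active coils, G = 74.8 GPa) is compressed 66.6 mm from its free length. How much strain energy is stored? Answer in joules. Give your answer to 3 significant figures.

k = Gd⁴/(8D³N_a) = (74.8×10³)(6.3⁴)/(8·26.0³·19) = 44.106 N/mm
U = ½kδ² = 0.5 × 44.106 × 66.6² = 97818 N·mm = 97.818 J

97.8 J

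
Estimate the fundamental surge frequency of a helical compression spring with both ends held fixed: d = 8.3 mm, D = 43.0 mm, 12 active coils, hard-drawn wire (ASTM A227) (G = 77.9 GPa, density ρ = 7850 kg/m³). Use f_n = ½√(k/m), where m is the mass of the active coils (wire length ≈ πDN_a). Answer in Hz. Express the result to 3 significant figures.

k = Gd⁴/(8D³N_a) = (77.9×10³)(8.3⁴)/(8·43.0³·12) = 48.437 N/mm = 48437 N/m
Wire length L = πDN_a = π·43.0·12 = 1621.1 mm
m = ρ·(πd²/4)·L = 7850 × 54.106×10⁻⁶ m² × 1.6211 m = 0.68852 kg
f_n = ½√(k/m) = 0.5·√(48437/0.68852) = 0.5·√(70349) = 132.62 Hz

133 Hz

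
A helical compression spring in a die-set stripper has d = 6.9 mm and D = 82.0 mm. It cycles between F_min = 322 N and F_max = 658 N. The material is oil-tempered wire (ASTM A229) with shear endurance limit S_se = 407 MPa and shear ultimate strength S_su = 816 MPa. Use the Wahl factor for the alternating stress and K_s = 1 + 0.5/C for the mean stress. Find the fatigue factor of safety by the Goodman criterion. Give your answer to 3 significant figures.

C = D/d = 82.0/6.9 = 11.8841; K_W = (4C−1)/(4C−4)+0.615/C = 1.1207; K_s = 1+0.5/C = 1.0421
F_a = (F_max−F_min)/2 = 168 N; F_m = (F_max+F_min)/2 = 490 N
τ_a = K_W·8F_aD/(πd³) = 1.1207 × 106.79 = 119.67 MPa
τ_m = K_s·8F_mD/(πd³) = 1.0421 × 311.46 = 324.56 MPa
Goodman: 1/n_f = τ_a/S_se + τ_m/S_su = 119.67/407 + 324.56/816 = 0.29403 + 0.39775 = 0.69178
n_f = 1/0.69178 = 1.446

1.45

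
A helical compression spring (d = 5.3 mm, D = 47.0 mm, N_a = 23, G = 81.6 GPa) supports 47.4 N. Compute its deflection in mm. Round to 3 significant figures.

14.1 mm

k = Gd⁴/(8D³N_a) = (81.6×10³)(5.3⁴)/(8·47.0³·23) = 3.3704 N/mm
δ = F/k = 47.4 / 3.3704 = 14.064 mm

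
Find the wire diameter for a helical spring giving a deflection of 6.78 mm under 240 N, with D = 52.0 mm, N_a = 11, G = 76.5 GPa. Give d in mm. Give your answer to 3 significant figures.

Required rate k = F/δ = 240/6.78 = 35.398 N/mm
d = (8D³N_a·k / G)^(1/4) = (8·52.0³·11·35.398 / (76.5×10³))^0.25
  = (5725.5)^0.25 = 8.6987 mm

8.70 mm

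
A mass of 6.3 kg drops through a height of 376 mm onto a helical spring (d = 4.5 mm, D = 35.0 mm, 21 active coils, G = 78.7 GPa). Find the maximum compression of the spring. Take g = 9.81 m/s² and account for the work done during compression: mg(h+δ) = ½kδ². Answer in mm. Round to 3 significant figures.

k = Gd⁴/(8D³N_a) = (78.7×10³)(4.5⁴)/(8·35.0³·21) = 4.4803 N/mm
W = mg = 6.3 × 9.81 = 61.803 N
½kδ² − Wδ − Wh = 0 → δ = (W + √(W² + 2kWh))/k
δ = (61.803 + √(3819.6 + 208228))/4.4803 = (61.803 + 460.49)/4.4803 = 116.57 mm

117 mm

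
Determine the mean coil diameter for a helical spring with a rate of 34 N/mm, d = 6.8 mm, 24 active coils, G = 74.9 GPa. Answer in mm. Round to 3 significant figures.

29.1 mm

D = (Gd⁴/(8N_a·k))^(1/3) = (74.9×10³·6.8⁴/(8·24·34))^(1/3)
  = (24532.2)^(1/3) = 29.0567 mm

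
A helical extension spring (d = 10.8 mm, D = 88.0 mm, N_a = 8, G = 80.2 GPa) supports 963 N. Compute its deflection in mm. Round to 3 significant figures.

k = Gd⁴/(8D³N_a) = (80.2×10³)(10.8⁴)/(8·88.0³·8) = 25.017 N/mm
δ = F/k = 963 / 25.017 = 38.493 mm

38.5 mm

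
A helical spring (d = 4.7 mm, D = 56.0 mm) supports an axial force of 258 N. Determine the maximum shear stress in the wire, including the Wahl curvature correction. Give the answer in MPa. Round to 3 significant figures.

Spring index C = D/d = 56.0/4.7 = 11.9149
K_W = (4C−1)/(4C−4) + 0.615/C = 46.660/43.660 + 0.0516 = 1.1203
τ₀ = 8FD/(πd³) = 8·258·56.0/(π·4.7³) = 115584/326.17 = 354.37 MPa
τ_max = K·τ₀ = 1.1203 × 354.37 = 397.01 MPa

397 MPa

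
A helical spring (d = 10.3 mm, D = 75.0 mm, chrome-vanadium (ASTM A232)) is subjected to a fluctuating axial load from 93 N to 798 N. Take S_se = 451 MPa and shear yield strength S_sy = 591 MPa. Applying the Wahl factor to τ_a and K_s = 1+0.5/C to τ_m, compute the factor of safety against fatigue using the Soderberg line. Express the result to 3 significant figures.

C = D/d = 75.0/10.3 = 7.2816; K_W = (4C−1)/(4C−4)+0.615/C = 1.2039; K_s = 1+0.5/C = 1.0687
F_a = (F_max−F_min)/2 = 352.5 N; F_m = (F_max+F_min)/2 = 445.5 N
τ_a = K_W·8F_aD/(πd³) = 1.2039 × 61.61 = 74.169 MPa
τ_m = K_s·8F_mD/(πd³) = 1.0687 × 77.864 = 83.211 MPa
Soderberg: 1/n_f = τ_a/S_se + τ_m/S_sy = 74.169/451 + 83.211/591 = 0.16446 + 0.14080 = 0.30525
n_f = 1/0.30525 = 3.276

3.28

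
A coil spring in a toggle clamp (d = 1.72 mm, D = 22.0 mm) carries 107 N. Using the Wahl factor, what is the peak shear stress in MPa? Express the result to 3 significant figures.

Spring index C = D/d = 22.0/1.72 = 12.7907
K_W = (4C−1)/(4C−4) + 0.615/C = 50.163/47.163 + 0.0481 = 1.1117
τ₀ = 8FD/(πd³) = 8·107·22.0/(π·1.72³) = 18832/15.986 = 1178 MPa
τ_max = K·τ₀ = 1.1117 × 1178 = 1309.6 MPa

1310 MPa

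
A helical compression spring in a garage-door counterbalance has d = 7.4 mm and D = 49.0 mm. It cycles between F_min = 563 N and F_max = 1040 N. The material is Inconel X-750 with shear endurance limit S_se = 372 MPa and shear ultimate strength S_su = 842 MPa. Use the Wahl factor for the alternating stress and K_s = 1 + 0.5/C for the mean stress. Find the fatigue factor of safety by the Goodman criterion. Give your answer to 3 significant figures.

C = D/d = 49.0/7.4 = 6.6216; K_W = (4C−1)/(4C−4)+0.615/C = 1.2263; K_s = 1+0.5/C = 1.0755
F_a = (F_max−F_min)/2 = 238.5 N; F_m = (F_max+F_min)/2 = 801.5 N
τ_a = K_W·8F_aD/(πd³) = 1.2263 × 73.439 = 90.058 MPa
τ_m = K_s·8F_mD/(πd³) = 1.0755 × 246.8 = 265.44 MPa
Goodman: 1/n_f = τ_a/S_se + τ_m/S_su = 90.058/372 + 265.44/842 = 0.24209 + 0.31524 = 0.55734
n_f = 1/0.55734 = 1.794

1.79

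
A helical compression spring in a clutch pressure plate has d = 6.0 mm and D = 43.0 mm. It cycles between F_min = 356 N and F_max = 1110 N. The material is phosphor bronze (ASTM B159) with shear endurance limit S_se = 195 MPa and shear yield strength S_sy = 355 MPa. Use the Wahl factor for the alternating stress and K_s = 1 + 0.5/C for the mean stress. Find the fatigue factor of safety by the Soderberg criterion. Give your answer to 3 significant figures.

0.434

C = D/d = 43.0/6.0 = 7.1667; K_W = (4C−1)/(4C−4)+0.615/C = 1.2074; K_s = 1+0.5/C = 1.0698
F_a = (F_max−F_min)/2 = 377 N; F_m = (F_max+F_min)/2 = 733 N
τ_a = K_W·8F_aD/(πd³) = 1.2074 × 191.12 = 230.76 MPa
τ_m = K_s·8F_mD/(πd³) = 1.0698 × 371.59 = 397.51 MPa
Soderberg: 1/n_f = τ_a/S_se + τ_m/S_sy = 230.76/195 + 397.51/355 = 1.18338 + 1.11975 = 2.3031
n_f = 1/2.3031 = 0.4342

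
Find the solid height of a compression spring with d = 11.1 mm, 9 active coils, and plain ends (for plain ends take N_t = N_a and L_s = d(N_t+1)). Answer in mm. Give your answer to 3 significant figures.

111 mm

plain ends: N_t = N_a = 9
L_s = d·(N_t+1) = 11.1 × 10 = 111 mm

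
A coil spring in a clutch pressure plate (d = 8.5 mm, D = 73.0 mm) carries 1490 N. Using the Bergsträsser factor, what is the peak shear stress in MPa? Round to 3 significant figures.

Spring index C = D/d = 73.0/8.5 = 8.5882
K_B = (4C+2)/(4C−3) = 36.353/31.353 = 1.1595
τ₀ = 8FD/(πd³) = 8·1490·73.0/(π·8.5³) = 870160/1929.3 = 451.02 MPa
τ_max = K·τ₀ = 1.1595 × 451.02 = 522.94 MPa

523 MPa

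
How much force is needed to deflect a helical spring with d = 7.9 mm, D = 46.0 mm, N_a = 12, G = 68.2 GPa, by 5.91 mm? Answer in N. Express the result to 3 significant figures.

168 N

k = Gd⁴/(8D³N_a) = (68.2×10³)(7.9⁴)/(8·46.0³·12) = 28.428 N/mm
F = k·δ = 28.428 × 5.91 = 168.01 N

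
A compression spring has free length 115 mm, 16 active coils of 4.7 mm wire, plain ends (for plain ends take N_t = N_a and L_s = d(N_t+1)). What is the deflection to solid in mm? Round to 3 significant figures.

35.1 mm

N_t = 16; L_s = 4.7·17 = 79.9 mm
δ_solid = L₀ − L_s = 115 − 79.9 = 35.1 mm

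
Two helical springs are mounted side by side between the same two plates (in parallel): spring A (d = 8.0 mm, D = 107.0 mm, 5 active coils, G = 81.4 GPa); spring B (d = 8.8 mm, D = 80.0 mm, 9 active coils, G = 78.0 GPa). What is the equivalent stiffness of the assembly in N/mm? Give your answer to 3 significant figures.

k_A = Gd⁴/(8D³N_a) = (81.4×10³)(8.0⁴)/(8·107.0³·5) = 6.8041 N/mm
k_B = Gd⁴/(8D³N_a) = (78.0×10³)(8.8⁴)/(8·80.0³·9) = 12.689 N/mm
Parallel: k_eq = 6.8041 + 12.689 = 19.493 N/mm

19.5 N/mm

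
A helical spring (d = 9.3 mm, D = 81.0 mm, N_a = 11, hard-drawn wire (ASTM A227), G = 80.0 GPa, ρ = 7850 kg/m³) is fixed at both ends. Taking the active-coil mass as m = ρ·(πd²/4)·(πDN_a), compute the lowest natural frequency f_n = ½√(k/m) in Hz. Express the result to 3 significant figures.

k = Gd⁴/(8D³N_a) = (80.0×10³)(9.3⁴)/(8·81.0³·11) = 12.796 N/mm = 12796 N/m
Wire length L = πDN_a = π·81.0·11 = 2799.2 mm
m = ρ·(πd²/4)·L = 7850 × 67.929×10⁻⁶ m² × 2.7992 m = 1.4926 kg
f_n = ½√(k/m) = 0.5·√(12796/1.4926) = 0.5·√(8573) = 46.295 Hz

46.3 Hz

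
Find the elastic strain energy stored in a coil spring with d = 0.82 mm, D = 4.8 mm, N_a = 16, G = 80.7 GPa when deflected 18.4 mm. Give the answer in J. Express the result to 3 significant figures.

0.436 J

k = Gd⁴/(8D³N_a) = (80.7×10³)(0.82⁴)/(8·4.8³·16) = 2.5775 N/mm
U = ½kδ² = 0.5 × 2.5775 × 18.4² = 436.32 N·mm = 0.43632 J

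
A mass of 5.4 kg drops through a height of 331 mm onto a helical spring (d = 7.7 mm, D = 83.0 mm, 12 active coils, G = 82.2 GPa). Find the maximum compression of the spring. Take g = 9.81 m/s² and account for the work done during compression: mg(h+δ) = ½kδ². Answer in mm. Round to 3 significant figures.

92.3 mm

k = Gd⁴/(8D³N_a) = (82.2×10³)(7.7⁴)/(8·83.0³·12) = 5.2642 N/mm
W = mg = 5.4 × 9.81 = 52.974 N
½kδ² − Wδ − Wh = 0 → δ = (W + √(W² + 2kWh))/k
δ = (52.974 + √(2806.2 + 184608))/5.2642 = (52.974 + 432.91)/5.2642 = 92.301 mm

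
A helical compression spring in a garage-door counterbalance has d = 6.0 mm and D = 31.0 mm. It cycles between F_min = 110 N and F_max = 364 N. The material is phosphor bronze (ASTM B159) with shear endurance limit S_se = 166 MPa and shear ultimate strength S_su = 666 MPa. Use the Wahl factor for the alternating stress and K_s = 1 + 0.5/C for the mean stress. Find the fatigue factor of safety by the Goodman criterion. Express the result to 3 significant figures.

C = D/d = 31.0/6.0 = 5.1667; K_W = (4C−1)/(4C−4)+0.615/C = 1.2990; K_s = 1+0.5/C = 1.0968
F_a = (F_max−F_min)/2 = 127 N; F_m = (F_max+F_min)/2 = 237 N
τ_a = K_W·8F_aD/(πd³) = 1.2990 × 46.414 = 60.294 MPa
τ_m = K_s·8F_mD/(πd³) = 1.0968 × 86.616 = 94.998 MPa
Goodman: 1/n_f = τ_a/S_se + τ_m/S_su = 60.294/166 + 94.998/666 = 0.36321 + 0.14264 = 0.50585
n_f = 1/0.50585 = 1.977

1.98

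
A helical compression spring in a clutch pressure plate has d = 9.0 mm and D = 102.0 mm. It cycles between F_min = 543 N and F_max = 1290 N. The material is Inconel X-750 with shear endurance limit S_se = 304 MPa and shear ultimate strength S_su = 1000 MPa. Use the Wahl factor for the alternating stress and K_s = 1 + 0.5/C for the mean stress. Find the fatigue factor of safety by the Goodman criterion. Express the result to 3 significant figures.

1.20

C = D/d = 102.0/9.0 = 11.3333; K_W = (4C−1)/(4C−4)+0.615/C = 1.1268; K_s = 1+0.5/C = 1.0441
F_a = (F_max−F_min)/2 = 373.5 N; F_m = (F_max+F_min)/2 = 916.5 N
τ_a = K_W·8F_aD/(πd³) = 1.1268 × 133.08 = 149.96 MPa
τ_m = K_s·8F_mD/(πd³) = 1.0441 × 326.55 = 340.95 MPa
Goodman: 1/n_f = τ_a/S_se + τ_m/S_su = 149.96/304 + 340.95/1000 = 0.49328 + 0.34095 = 0.83423
n_f = 1/0.83423 = 1.199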